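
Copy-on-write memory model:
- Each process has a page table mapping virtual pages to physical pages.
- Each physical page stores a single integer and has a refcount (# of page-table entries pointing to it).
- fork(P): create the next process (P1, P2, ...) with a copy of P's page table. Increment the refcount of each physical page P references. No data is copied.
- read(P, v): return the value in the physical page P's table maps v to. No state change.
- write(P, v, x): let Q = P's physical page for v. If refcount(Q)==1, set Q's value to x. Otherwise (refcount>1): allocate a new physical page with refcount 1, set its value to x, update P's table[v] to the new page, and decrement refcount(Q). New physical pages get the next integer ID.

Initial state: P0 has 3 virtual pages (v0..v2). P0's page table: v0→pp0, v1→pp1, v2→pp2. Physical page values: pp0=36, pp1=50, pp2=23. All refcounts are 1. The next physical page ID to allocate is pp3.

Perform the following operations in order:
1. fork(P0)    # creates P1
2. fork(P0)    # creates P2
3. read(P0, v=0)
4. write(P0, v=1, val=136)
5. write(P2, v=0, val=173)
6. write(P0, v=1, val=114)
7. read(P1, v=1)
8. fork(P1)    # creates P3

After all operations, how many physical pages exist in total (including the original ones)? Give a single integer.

Answer: 5

Derivation:
Op 1: fork(P0) -> P1. 3 ppages; refcounts: pp0:2 pp1:2 pp2:2
Op 2: fork(P0) -> P2. 3 ppages; refcounts: pp0:3 pp1:3 pp2:3
Op 3: read(P0, v0) -> 36. No state change.
Op 4: write(P0, v1, 136). refcount(pp1)=3>1 -> COPY to pp3. 4 ppages; refcounts: pp0:3 pp1:2 pp2:3 pp3:1
Op 5: write(P2, v0, 173). refcount(pp0)=3>1 -> COPY to pp4. 5 ppages; refcounts: pp0:2 pp1:2 pp2:3 pp3:1 pp4:1
Op 6: write(P0, v1, 114). refcount(pp3)=1 -> write in place. 5 ppages; refcounts: pp0:2 pp1:2 pp2:3 pp3:1 pp4:1
Op 7: read(P1, v1) -> 50. No state change.
Op 8: fork(P1) -> P3. 5 ppages; refcounts: pp0:3 pp1:3 pp2:4 pp3:1 pp4:1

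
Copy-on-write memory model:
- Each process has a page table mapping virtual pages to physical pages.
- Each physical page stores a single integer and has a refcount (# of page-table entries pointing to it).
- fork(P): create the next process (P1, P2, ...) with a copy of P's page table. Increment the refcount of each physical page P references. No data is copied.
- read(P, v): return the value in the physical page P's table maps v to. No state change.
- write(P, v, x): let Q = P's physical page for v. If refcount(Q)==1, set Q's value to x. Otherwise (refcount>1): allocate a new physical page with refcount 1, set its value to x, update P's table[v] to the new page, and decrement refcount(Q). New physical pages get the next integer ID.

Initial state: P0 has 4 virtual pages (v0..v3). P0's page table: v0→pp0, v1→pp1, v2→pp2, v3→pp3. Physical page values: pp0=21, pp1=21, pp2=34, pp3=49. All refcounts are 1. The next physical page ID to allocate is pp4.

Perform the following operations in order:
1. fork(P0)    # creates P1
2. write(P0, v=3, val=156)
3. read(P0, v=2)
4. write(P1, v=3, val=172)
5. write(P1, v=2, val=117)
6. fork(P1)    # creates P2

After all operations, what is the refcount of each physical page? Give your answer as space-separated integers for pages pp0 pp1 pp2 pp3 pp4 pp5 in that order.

Op 1: fork(P0) -> P1. 4 ppages; refcounts: pp0:2 pp1:2 pp2:2 pp3:2
Op 2: write(P0, v3, 156). refcount(pp3)=2>1 -> COPY to pp4. 5 ppages; refcounts: pp0:2 pp1:2 pp2:2 pp3:1 pp4:1
Op 3: read(P0, v2) -> 34. No state change.
Op 4: write(P1, v3, 172). refcount(pp3)=1 -> write in place. 5 ppages; refcounts: pp0:2 pp1:2 pp2:2 pp3:1 pp4:1
Op 5: write(P1, v2, 117). refcount(pp2)=2>1 -> COPY to pp5. 6 ppages; refcounts: pp0:2 pp1:2 pp2:1 pp3:1 pp4:1 pp5:1
Op 6: fork(P1) -> P2. 6 ppages; refcounts: pp0:3 pp1:3 pp2:1 pp3:2 pp4:1 pp5:2

Answer: 3 3 1 2 1 2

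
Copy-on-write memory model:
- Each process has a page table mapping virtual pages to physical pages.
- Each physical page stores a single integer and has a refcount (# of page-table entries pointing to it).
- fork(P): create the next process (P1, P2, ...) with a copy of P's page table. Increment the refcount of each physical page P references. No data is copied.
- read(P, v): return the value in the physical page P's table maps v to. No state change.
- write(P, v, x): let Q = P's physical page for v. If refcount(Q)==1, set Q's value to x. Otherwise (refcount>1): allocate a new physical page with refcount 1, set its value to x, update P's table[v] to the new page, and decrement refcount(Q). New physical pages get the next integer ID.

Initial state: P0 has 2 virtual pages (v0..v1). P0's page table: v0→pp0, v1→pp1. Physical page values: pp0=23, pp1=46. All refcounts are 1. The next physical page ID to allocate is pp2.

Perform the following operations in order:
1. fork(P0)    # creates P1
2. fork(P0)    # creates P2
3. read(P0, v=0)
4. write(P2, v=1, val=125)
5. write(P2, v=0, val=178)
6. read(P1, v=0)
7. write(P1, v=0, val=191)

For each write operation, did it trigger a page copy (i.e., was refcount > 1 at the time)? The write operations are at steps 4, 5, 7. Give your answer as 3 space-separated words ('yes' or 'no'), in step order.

Op 1: fork(P0) -> P1. 2 ppages; refcounts: pp0:2 pp1:2
Op 2: fork(P0) -> P2. 2 ppages; refcounts: pp0:3 pp1:3
Op 3: read(P0, v0) -> 23. No state change.
Op 4: write(P2, v1, 125). refcount(pp1)=3>1 -> COPY to pp2. 3 ppages; refcounts: pp0:3 pp1:2 pp2:1
Op 5: write(P2, v0, 178). refcount(pp0)=3>1 -> COPY to pp3. 4 ppages; refcounts: pp0:2 pp1:2 pp2:1 pp3:1
Op 6: read(P1, v0) -> 23. No state change.
Op 7: write(P1, v0, 191). refcount(pp0)=2>1 -> COPY to pp4. 5 ppages; refcounts: pp0:1 pp1:2 pp2:1 pp3:1 pp4:1

yes yes yes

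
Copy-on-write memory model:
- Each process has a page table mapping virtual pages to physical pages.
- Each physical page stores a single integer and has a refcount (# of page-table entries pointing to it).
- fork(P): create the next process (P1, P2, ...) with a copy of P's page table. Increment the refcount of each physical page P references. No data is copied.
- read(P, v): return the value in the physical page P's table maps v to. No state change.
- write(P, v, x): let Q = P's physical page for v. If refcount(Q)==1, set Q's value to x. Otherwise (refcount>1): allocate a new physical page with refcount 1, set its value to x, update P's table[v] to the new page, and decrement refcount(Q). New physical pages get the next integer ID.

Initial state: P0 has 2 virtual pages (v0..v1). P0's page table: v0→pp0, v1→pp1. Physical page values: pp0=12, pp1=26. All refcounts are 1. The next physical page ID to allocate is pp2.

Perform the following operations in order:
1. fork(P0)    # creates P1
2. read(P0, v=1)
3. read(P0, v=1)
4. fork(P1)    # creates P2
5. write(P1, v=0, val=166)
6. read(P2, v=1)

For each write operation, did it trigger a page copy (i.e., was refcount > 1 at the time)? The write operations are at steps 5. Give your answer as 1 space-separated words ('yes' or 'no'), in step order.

Op 1: fork(P0) -> P1. 2 ppages; refcounts: pp0:2 pp1:2
Op 2: read(P0, v1) -> 26. No state change.
Op 3: read(P0, v1) -> 26. No state change.
Op 4: fork(P1) -> P2. 2 ppages; refcounts: pp0:3 pp1:3
Op 5: write(P1, v0, 166). refcount(pp0)=3>1 -> COPY to pp2. 3 ppages; refcounts: pp0:2 pp1:3 pp2:1
Op 6: read(P2, v1) -> 26. No state change.

yes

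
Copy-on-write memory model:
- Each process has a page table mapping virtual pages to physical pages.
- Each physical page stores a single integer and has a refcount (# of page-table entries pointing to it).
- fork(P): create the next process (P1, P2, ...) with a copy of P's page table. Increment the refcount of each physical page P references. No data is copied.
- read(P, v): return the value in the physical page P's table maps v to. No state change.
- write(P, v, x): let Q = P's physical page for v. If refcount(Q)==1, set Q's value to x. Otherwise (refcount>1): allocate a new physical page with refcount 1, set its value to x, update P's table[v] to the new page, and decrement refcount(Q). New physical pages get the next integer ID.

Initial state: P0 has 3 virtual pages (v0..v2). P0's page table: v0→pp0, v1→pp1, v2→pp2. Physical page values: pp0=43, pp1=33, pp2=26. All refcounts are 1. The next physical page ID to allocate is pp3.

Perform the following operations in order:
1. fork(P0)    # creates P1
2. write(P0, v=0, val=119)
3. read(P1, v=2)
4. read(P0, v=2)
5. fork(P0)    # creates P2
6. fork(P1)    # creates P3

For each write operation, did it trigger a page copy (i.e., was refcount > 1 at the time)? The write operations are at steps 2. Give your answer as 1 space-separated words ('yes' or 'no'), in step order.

Op 1: fork(P0) -> P1. 3 ppages; refcounts: pp0:2 pp1:2 pp2:2
Op 2: write(P0, v0, 119). refcount(pp0)=2>1 -> COPY to pp3. 4 ppages; refcounts: pp0:1 pp1:2 pp2:2 pp3:1
Op 3: read(P1, v2) -> 26. No state change.
Op 4: read(P0, v2) -> 26. No state change.
Op 5: fork(P0) -> P2. 4 ppages; refcounts: pp0:1 pp1:3 pp2:3 pp3:2
Op 6: fork(P1) -> P3. 4 ppages; refcounts: pp0:2 pp1:4 pp2:4 pp3:2

yes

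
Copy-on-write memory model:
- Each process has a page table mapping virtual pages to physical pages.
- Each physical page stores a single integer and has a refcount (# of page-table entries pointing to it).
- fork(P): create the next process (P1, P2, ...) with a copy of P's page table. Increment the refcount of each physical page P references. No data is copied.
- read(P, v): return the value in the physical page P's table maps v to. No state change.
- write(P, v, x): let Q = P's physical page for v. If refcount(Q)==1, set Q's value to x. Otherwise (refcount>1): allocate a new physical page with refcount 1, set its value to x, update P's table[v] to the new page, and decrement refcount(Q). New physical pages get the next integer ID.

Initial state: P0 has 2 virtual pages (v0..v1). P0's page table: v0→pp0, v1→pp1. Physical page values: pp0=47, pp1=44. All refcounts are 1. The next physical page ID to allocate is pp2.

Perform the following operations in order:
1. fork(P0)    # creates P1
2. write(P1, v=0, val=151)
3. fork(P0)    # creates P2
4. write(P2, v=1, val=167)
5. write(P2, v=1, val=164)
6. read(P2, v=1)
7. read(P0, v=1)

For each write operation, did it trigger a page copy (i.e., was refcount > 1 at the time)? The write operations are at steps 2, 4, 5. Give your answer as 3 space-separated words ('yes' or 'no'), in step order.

Op 1: fork(P0) -> P1. 2 ppages; refcounts: pp0:2 pp1:2
Op 2: write(P1, v0, 151). refcount(pp0)=2>1 -> COPY to pp2. 3 ppages; refcounts: pp0:1 pp1:2 pp2:1
Op 3: fork(P0) -> P2. 3 ppages; refcounts: pp0:2 pp1:3 pp2:1
Op 4: write(P2, v1, 167). refcount(pp1)=3>1 -> COPY to pp3. 4 ppages; refcounts: pp0:2 pp1:2 pp2:1 pp3:1
Op 5: write(P2, v1, 164). refcount(pp3)=1 -> write in place. 4 ppages; refcounts: pp0:2 pp1:2 pp2:1 pp3:1
Op 6: read(P2, v1) -> 164. No state change.
Op 7: read(P0, v1) -> 44. No state change.

yes yes no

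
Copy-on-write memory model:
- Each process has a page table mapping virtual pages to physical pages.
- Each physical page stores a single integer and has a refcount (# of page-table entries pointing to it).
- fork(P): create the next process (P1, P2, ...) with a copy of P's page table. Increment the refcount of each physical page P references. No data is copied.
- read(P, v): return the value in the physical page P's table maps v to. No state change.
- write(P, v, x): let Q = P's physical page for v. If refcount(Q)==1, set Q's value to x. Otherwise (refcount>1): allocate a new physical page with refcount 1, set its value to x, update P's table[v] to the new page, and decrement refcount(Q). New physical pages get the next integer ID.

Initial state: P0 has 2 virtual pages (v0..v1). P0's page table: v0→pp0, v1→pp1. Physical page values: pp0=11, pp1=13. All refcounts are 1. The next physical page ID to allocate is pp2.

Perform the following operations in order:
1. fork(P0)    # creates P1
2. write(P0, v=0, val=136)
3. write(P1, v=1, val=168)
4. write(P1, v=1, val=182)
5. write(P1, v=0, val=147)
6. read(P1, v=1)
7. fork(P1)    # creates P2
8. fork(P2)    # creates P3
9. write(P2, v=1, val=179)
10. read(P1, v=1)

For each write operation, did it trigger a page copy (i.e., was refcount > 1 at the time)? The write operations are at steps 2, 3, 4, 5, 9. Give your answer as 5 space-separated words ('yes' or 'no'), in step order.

Op 1: fork(P0) -> P1. 2 ppages; refcounts: pp0:2 pp1:2
Op 2: write(P0, v0, 136). refcount(pp0)=2>1 -> COPY to pp2. 3 ppages; refcounts: pp0:1 pp1:2 pp2:1
Op 3: write(P1, v1, 168). refcount(pp1)=2>1 -> COPY to pp3. 4 ppages; refcounts: pp0:1 pp1:1 pp2:1 pp3:1
Op 4: write(P1, v1, 182). refcount(pp3)=1 -> write in place. 4 ppages; refcounts: pp0:1 pp1:1 pp2:1 pp3:1
Op 5: write(P1, v0, 147). refcount(pp0)=1 -> write in place. 4 ppages; refcounts: pp0:1 pp1:1 pp2:1 pp3:1
Op 6: read(P1, v1) -> 182. No state change.
Op 7: fork(P1) -> P2. 4 ppages; refcounts: pp0:2 pp1:1 pp2:1 pp3:2
Op 8: fork(P2) -> P3. 4 ppages; refcounts: pp0:3 pp1:1 pp2:1 pp3:3
Op 9: write(P2, v1, 179). refcount(pp3)=3>1 -> COPY to pp4. 5 ppages; refcounts: pp0:3 pp1:1 pp2:1 pp3:2 pp4:1
Op 10: read(P1, v1) -> 182. No state change.

yes yes no no yes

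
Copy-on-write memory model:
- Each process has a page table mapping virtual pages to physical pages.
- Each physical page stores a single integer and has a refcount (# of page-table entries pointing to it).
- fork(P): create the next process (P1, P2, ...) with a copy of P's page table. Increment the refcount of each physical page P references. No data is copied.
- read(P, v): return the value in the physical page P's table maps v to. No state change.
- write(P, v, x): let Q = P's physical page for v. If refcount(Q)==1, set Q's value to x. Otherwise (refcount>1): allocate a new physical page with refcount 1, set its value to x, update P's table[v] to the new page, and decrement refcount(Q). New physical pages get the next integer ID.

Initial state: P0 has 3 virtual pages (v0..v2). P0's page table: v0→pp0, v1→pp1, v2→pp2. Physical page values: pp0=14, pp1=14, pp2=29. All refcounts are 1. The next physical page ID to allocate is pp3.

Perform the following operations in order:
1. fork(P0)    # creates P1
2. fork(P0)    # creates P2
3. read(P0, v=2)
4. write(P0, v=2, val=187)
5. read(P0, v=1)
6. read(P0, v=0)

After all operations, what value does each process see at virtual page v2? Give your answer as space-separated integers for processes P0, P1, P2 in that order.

Op 1: fork(P0) -> P1. 3 ppages; refcounts: pp0:2 pp1:2 pp2:2
Op 2: fork(P0) -> P2. 3 ppages; refcounts: pp0:3 pp1:3 pp2:3
Op 3: read(P0, v2) -> 29. No state change.
Op 4: write(P0, v2, 187). refcount(pp2)=3>1 -> COPY to pp3. 4 ppages; refcounts: pp0:3 pp1:3 pp2:2 pp3:1
Op 5: read(P0, v1) -> 14. No state change.
Op 6: read(P0, v0) -> 14. No state change.
P0: v2 -> pp3 = 187
P1: v2 -> pp2 = 29
P2: v2 -> pp2 = 29

Answer: 187 29 29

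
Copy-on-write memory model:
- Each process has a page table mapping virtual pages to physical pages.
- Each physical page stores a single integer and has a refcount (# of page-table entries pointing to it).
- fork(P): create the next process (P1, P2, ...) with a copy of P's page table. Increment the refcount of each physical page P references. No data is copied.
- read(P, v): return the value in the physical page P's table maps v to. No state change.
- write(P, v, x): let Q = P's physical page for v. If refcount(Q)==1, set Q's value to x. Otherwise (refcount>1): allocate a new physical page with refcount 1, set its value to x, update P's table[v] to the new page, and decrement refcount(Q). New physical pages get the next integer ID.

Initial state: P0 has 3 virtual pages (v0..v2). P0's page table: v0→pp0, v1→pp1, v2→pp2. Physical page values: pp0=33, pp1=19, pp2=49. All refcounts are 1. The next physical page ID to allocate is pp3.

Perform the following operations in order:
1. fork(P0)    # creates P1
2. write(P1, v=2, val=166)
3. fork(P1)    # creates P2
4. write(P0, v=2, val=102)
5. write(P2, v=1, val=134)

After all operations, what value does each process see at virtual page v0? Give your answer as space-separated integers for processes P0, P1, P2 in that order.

Answer: 33 33 33

Derivation:
Op 1: fork(P0) -> P1. 3 ppages; refcounts: pp0:2 pp1:2 pp2:2
Op 2: write(P1, v2, 166). refcount(pp2)=2>1 -> COPY to pp3. 4 ppages; refcounts: pp0:2 pp1:2 pp2:1 pp3:1
Op 3: fork(P1) -> P2. 4 ppages; refcounts: pp0:3 pp1:3 pp2:1 pp3:2
Op 4: write(P0, v2, 102). refcount(pp2)=1 -> write in place. 4 ppages; refcounts: pp0:3 pp1:3 pp2:1 pp3:2
Op 5: write(P2, v1, 134). refcount(pp1)=3>1 -> COPY to pp4. 5 ppages; refcounts: pp0:3 pp1:2 pp2:1 pp3:2 pp4:1
P0: v0 -> pp0 = 33
P1: v0 -> pp0 = 33
P2: v0 -> pp0 = 33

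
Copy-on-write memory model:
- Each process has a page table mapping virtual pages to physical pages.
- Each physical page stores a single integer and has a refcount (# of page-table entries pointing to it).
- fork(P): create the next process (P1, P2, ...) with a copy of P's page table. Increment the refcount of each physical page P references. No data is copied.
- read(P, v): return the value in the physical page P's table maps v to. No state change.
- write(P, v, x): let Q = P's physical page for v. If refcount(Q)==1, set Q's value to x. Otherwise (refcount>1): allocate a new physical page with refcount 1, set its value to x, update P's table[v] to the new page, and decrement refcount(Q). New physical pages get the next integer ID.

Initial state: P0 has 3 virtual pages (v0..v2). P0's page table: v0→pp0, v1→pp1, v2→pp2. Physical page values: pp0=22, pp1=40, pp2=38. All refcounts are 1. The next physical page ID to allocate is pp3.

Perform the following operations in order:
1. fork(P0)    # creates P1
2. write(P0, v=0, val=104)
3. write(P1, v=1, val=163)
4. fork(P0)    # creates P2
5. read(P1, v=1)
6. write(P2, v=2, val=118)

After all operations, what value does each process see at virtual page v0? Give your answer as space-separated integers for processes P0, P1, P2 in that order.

Op 1: fork(P0) -> P1. 3 ppages; refcounts: pp0:2 pp1:2 pp2:2
Op 2: write(P0, v0, 104). refcount(pp0)=2>1 -> COPY to pp3. 4 ppages; refcounts: pp0:1 pp1:2 pp2:2 pp3:1
Op 3: write(P1, v1, 163). refcount(pp1)=2>1 -> COPY to pp4. 5 ppages; refcounts: pp0:1 pp1:1 pp2:2 pp3:1 pp4:1
Op 4: fork(P0) -> P2. 5 ppages; refcounts: pp0:1 pp1:2 pp2:3 pp3:2 pp4:1
Op 5: read(P1, v1) -> 163. No state change.
Op 6: write(P2, v2, 118). refcount(pp2)=3>1 -> COPY to pp5. 6 ppages; refcounts: pp0:1 pp1:2 pp2:2 pp3:2 pp4:1 pp5:1
P0: v0 -> pp3 = 104
P1: v0 -> pp0 = 22
P2: v0 -> pp3 = 104

Answer: 104 22 104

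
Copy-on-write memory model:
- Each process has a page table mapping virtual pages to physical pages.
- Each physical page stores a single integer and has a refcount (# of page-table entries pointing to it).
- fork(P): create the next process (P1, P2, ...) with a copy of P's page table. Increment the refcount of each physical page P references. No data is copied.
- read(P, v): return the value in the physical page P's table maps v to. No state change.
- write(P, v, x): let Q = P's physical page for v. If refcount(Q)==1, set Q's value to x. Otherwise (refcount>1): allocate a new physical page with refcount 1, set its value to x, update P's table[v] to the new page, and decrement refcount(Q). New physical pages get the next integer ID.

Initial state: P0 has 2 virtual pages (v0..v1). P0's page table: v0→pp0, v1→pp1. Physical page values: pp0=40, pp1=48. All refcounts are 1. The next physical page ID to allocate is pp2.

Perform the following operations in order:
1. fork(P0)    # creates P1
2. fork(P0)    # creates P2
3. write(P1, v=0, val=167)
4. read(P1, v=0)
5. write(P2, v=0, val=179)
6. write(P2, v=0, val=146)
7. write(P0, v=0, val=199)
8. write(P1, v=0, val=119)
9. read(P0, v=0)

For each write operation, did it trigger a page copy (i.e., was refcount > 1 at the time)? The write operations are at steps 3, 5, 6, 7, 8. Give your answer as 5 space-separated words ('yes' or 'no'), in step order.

Op 1: fork(P0) -> P1. 2 ppages; refcounts: pp0:2 pp1:2
Op 2: fork(P0) -> P2. 2 ppages; refcounts: pp0:3 pp1:3
Op 3: write(P1, v0, 167). refcount(pp0)=3>1 -> COPY to pp2. 3 ppages; refcounts: pp0:2 pp1:3 pp2:1
Op 4: read(P1, v0) -> 167. No state change.
Op 5: write(P2, v0, 179). refcount(pp0)=2>1 -> COPY to pp3. 4 ppages; refcounts: pp0:1 pp1:3 pp2:1 pp3:1
Op 6: write(P2, v0, 146). refcount(pp3)=1 -> write in place. 4 ppages; refcounts: pp0:1 pp1:3 pp2:1 pp3:1
Op 7: write(P0, v0, 199). refcount(pp0)=1 -> write in place. 4 ppages; refcounts: pp0:1 pp1:3 pp2:1 pp3:1
Op 8: write(P1, v0, 119). refcount(pp2)=1 -> write in place. 4 ppages; refcounts: pp0:1 pp1:3 pp2:1 pp3:1
Op 9: read(P0, v0) -> 199. No state change.

yes yes no no no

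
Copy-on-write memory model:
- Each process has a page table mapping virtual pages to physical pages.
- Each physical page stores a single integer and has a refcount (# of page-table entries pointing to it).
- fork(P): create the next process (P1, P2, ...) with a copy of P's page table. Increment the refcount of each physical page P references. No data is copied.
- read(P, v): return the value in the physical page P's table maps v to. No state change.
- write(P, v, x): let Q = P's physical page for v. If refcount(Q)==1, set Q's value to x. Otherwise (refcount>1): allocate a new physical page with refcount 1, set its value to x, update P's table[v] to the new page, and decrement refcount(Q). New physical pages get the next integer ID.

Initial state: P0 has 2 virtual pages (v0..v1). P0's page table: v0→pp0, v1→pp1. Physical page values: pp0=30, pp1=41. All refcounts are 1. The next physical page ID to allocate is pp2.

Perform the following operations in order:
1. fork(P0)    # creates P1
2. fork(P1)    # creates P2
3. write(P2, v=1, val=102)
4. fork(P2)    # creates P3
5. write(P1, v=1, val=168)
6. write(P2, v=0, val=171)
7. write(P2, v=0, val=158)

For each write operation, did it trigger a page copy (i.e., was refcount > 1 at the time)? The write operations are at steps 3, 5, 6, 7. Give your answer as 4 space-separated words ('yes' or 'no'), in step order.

Op 1: fork(P0) -> P1. 2 ppages; refcounts: pp0:2 pp1:2
Op 2: fork(P1) -> P2. 2 ppages; refcounts: pp0:3 pp1:3
Op 3: write(P2, v1, 102). refcount(pp1)=3>1 -> COPY to pp2. 3 ppages; refcounts: pp0:3 pp1:2 pp2:1
Op 4: fork(P2) -> P3. 3 ppages; refcounts: pp0:4 pp1:2 pp2:2
Op 5: write(P1, v1, 168). refcount(pp1)=2>1 -> COPY to pp3. 4 ppages; refcounts: pp0:4 pp1:1 pp2:2 pp3:1
Op 6: write(P2, v0, 171). refcount(pp0)=4>1 -> COPY to pp4. 5 ppages; refcounts: pp0:3 pp1:1 pp2:2 pp3:1 pp4:1
Op 7: write(P2, v0, 158). refcount(pp4)=1 -> write in place. 5 ppages; refcounts: pp0:3 pp1:1 pp2:2 pp3:1 pp4:1

yes yes yes no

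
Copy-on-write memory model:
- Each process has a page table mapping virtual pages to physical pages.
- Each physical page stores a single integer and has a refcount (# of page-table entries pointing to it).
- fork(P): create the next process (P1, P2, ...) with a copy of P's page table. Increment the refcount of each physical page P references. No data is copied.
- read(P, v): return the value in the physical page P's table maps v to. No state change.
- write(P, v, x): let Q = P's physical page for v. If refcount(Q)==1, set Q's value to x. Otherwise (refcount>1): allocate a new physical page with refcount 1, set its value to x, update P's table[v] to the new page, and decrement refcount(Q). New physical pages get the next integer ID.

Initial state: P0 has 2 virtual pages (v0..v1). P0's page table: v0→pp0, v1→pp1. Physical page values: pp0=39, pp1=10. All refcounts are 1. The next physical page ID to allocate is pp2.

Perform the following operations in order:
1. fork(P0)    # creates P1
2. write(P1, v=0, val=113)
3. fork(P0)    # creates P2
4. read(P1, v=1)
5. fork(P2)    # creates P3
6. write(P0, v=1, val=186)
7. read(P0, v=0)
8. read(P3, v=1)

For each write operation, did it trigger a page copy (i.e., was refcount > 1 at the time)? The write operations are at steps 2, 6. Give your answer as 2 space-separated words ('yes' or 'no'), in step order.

Op 1: fork(P0) -> P1. 2 ppages; refcounts: pp0:2 pp1:2
Op 2: write(P1, v0, 113). refcount(pp0)=2>1 -> COPY to pp2. 3 ppages; refcounts: pp0:1 pp1:2 pp2:1
Op 3: fork(P0) -> P2. 3 ppages; refcounts: pp0:2 pp1:3 pp2:1
Op 4: read(P1, v1) -> 10. No state change.
Op 5: fork(P2) -> P3. 3 ppages; refcounts: pp0:3 pp1:4 pp2:1
Op 6: write(P0, v1, 186). refcount(pp1)=4>1 -> COPY to pp3. 4 ppages; refcounts: pp0:3 pp1:3 pp2:1 pp3:1
Op 7: read(P0, v0) -> 39. No state change.
Op 8: read(P3, v1) -> 10. No state change.

yes yes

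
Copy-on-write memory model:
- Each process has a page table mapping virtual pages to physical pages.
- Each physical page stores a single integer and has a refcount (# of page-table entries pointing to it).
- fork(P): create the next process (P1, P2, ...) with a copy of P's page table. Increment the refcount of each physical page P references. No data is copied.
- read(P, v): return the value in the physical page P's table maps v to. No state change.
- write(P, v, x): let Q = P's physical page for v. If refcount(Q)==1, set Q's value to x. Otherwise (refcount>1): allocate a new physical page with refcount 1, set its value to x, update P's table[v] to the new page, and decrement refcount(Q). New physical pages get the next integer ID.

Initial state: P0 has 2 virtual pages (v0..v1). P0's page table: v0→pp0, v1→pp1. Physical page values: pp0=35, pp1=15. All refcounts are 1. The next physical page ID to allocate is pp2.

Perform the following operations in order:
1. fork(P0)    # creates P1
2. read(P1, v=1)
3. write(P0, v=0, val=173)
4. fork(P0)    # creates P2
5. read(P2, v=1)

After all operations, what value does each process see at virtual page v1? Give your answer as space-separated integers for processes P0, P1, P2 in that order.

Op 1: fork(P0) -> P1. 2 ppages; refcounts: pp0:2 pp1:2
Op 2: read(P1, v1) -> 15. No state change.
Op 3: write(P0, v0, 173). refcount(pp0)=2>1 -> COPY to pp2. 3 ppages; refcounts: pp0:1 pp1:2 pp2:1
Op 4: fork(P0) -> P2. 3 ppages; refcounts: pp0:1 pp1:3 pp2:2
Op 5: read(P2, v1) -> 15. No state change.
P0: v1 -> pp1 = 15
P1: v1 -> pp1 = 15
P2: v1 -> pp1 = 15

Answer: 15 15 15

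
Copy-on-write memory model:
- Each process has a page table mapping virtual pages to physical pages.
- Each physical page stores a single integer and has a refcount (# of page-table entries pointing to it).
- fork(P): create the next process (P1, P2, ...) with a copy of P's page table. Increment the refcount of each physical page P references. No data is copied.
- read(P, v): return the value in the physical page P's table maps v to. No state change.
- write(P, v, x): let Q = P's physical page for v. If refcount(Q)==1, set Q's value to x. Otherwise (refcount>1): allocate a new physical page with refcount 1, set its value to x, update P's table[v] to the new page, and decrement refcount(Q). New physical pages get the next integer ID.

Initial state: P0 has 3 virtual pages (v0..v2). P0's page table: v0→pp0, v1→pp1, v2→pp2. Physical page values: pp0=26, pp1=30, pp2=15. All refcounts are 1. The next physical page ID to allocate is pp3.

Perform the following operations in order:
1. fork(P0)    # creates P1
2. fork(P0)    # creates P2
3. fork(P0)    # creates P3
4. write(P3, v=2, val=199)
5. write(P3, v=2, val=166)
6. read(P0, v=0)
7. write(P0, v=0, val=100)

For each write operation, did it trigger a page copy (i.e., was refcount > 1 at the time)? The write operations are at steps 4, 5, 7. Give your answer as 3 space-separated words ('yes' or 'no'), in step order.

Op 1: fork(P0) -> P1. 3 ppages; refcounts: pp0:2 pp1:2 pp2:2
Op 2: fork(P0) -> P2. 3 ppages; refcounts: pp0:3 pp1:3 pp2:3
Op 3: fork(P0) -> P3. 3 ppages; refcounts: pp0:4 pp1:4 pp2:4
Op 4: write(P3, v2, 199). refcount(pp2)=4>1 -> COPY to pp3. 4 ppages; refcounts: pp0:4 pp1:4 pp2:3 pp3:1
Op 5: write(P3, v2, 166). refcount(pp3)=1 -> write in place. 4 ppages; refcounts: pp0:4 pp1:4 pp2:3 pp3:1
Op 6: read(P0, v0) -> 26. No state change.
Op 7: write(P0, v0, 100). refcount(pp0)=4>1 -> COPY to pp4. 5 ppages; refcounts: pp0:3 pp1:4 pp2:3 pp3:1 pp4:1

yes no yes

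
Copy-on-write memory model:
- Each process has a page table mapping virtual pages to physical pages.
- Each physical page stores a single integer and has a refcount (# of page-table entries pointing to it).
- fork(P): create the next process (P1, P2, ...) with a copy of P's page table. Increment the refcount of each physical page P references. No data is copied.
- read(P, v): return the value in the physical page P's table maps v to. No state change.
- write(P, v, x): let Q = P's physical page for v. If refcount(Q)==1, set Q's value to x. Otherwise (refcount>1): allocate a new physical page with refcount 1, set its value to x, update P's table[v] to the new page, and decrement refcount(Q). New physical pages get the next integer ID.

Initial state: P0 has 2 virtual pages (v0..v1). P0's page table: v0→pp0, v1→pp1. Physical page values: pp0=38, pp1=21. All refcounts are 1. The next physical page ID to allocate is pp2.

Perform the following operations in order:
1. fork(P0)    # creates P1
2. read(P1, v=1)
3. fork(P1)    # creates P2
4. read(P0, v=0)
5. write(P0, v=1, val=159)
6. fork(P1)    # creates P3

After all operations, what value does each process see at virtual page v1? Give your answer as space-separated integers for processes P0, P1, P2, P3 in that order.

Answer: 159 21 21 21

Derivation:
Op 1: fork(P0) -> P1. 2 ppages; refcounts: pp0:2 pp1:2
Op 2: read(P1, v1) -> 21. No state change.
Op 3: fork(P1) -> P2. 2 ppages; refcounts: pp0:3 pp1:3
Op 4: read(P0, v0) -> 38. No state change.
Op 5: write(P0, v1, 159). refcount(pp1)=3>1 -> COPY to pp2. 3 ppages; refcounts: pp0:3 pp1:2 pp2:1
Op 6: fork(P1) -> P3. 3 ppages; refcounts: pp0:4 pp1:3 pp2:1
P0: v1 -> pp2 = 159
P1: v1 -> pp1 = 21
P2: v1 -> pp1 = 21
P3: v1 -> pp1 = 21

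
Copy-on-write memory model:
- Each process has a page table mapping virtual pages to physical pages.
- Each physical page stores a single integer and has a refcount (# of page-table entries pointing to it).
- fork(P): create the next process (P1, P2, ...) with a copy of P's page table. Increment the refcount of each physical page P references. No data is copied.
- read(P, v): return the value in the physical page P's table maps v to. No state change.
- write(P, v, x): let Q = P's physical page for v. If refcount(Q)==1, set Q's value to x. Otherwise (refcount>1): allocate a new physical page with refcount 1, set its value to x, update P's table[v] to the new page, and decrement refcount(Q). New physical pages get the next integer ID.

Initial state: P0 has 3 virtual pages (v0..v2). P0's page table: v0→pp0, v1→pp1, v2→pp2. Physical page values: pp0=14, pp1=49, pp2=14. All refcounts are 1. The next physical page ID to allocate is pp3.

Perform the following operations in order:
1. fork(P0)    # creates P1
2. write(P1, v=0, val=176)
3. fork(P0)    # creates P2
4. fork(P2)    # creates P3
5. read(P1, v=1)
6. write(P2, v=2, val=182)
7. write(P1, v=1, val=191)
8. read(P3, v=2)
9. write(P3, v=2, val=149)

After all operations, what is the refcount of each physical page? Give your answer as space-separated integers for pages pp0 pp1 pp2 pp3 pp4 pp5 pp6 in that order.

Answer: 3 3 2 1 1 1 1

Derivation:
Op 1: fork(P0) -> P1. 3 ppages; refcounts: pp0:2 pp1:2 pp2:2
Op 2: write(P1, v0, 176). refcount(pp0)=2>1 -> COPY to pp3. 4 ppages; refcounts: pp0:1 pp1:2 pp2:2 pp3:1
Op 3: fork(P0) -> P2. 4 ppages; refcounts: pp0:2 pp1:3 pp2:3 pp3:1
Op 4: fork(P2) -> P3. 4 ppages; refcounts: pp0:3 pp1:4 pp2:4 pp3:1
Op 5: read(P1, v1) -> 49. No state change.
Op 6: write(P2, v2, 182). refcount(pp2)=4>1 -> COPY to pp4. 5 ppages; refcounts: pp0:3 pp1:4 pp2:3 pp3:1 pp4:1
Op 7: write(P1, v1, 191). refcount(pp1)=4>1 -> COPY to pp5. 6 ppages; refcounts: pp0:3 pp1:3 pp2:3 pp3:1 pp4:1 pp5:1
Op 8: read(P3, v2) -> 14. No state change.
Op 9: write(P3, v2, 149). refcount(pp2)=3>1 -> COPY to pp6. 7 ppages; refcounts: pp0:3 pp1:3 pp2:2 pp3:1 pp4:1 pp5:1 pp6:1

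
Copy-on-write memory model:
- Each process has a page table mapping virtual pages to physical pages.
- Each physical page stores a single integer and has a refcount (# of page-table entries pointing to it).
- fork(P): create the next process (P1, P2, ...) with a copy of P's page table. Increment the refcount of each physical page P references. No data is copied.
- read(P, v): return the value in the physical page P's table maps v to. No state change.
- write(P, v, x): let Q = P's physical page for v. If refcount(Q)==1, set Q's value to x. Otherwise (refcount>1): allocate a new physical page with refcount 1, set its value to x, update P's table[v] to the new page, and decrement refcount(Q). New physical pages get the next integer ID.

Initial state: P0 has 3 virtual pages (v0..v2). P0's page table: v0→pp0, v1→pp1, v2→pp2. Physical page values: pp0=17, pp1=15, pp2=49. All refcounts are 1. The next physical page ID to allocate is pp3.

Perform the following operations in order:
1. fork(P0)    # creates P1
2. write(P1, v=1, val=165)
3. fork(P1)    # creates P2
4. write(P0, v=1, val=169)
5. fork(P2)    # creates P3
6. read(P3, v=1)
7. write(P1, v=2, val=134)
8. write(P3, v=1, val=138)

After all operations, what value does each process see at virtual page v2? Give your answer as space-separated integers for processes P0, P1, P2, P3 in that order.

Answer: 49 134 49 49

Derivation:
Op 1: fork(P0) -> P1. 3 ppages; refcounts: pp0:2 pp1:2 pp2:2
Op 2: write(P1, v1, 165). refcount(pp1)=2>1 -> COPY to pp3. 4 ppages; refcounts: pp0:2 pp1:1 pp2:2 pp3:1
Op 3: fork(P1) -> P2. 4 ppages; refcounts: pp0:3 pp1:1 pp2:3 pp3:2
Op 4: write(P0, v1, 169). refcount(pp1)=1 -> write in place. 4 ppages; refcounts: pp0:3 pp1:1 pp2:3 pp3:2
Op 5: fork(P2) -> P3. 4 ppages; refcounts: pp0:4 pp1:1 pp2:4 pp3:3
Op 6: read(P3, v1) -> 165. No state change.
Op 7: write(P1, v2, 134). refcount(pp2)=4>1 -> COPY to pp4. 5 ppages; refcounts: pp0:4 pp1:1 pp2:3 pp3:3 pp4:1
Op 8: write(P3, v1, 138). refcount(pp3)=3>1 -> COPY to pp5. 6 ppages; refcounts: pp0:4 pp1:1 pp2:3 pp3:2 pp4:1 pp5:1
P0: v2 -> pp2 = 49
P1: v2 -> pp4 = 134
P2: v2 -> pp2 = 49
P3: v2 -> pp2 = 49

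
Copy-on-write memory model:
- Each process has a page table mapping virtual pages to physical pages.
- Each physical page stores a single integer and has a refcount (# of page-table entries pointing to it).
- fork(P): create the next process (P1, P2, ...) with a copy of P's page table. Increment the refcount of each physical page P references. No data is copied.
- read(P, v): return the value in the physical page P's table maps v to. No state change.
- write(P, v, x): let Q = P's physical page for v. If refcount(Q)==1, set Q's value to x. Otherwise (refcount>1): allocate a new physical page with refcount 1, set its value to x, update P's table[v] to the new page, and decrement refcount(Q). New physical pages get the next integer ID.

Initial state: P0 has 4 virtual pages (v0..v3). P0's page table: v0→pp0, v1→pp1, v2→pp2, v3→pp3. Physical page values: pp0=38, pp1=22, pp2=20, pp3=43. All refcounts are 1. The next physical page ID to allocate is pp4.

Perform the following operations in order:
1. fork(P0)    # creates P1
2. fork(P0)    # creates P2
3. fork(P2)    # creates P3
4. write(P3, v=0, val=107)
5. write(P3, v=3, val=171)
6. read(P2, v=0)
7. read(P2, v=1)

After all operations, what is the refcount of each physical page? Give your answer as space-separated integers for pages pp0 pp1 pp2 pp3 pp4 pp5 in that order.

Answer: 3 4 4 3 1 1

Derivation:
Op 1: fork(P0) -> P1. 4 ppages; refcounts: pp0:2 pp1:2 pp2:2 pp3:2
Op 2: fork(P0) -> P2. 4 ppages; refcounts: pp0:3 pp1:3 pp2:3 pp3:3
Op 3: fork(P2) -> P3. 4 ppages; refcounts: pp0:4 pp1:4 pp2:4 pp3:4
Op 4: write(P3, v0, 107). refcount(pp0)=4>1 -> COPY to pp4. 5 ppages; refcounts: pp0:3 pp1:4 pp2:4 pp3:4 pp4:1
Op 5: write(P3, v3, 171). refcount(pp3)=4>1 -> COPY to pp5. 6 ppages; refcounts: pp0:3 pp1:4 pp2:4 pp3:3 pp4:1 pp5:1
Op 6: read(P2, v0) -> 38. No state change.
Op 7: read(P2, v1) -> 22. No state change.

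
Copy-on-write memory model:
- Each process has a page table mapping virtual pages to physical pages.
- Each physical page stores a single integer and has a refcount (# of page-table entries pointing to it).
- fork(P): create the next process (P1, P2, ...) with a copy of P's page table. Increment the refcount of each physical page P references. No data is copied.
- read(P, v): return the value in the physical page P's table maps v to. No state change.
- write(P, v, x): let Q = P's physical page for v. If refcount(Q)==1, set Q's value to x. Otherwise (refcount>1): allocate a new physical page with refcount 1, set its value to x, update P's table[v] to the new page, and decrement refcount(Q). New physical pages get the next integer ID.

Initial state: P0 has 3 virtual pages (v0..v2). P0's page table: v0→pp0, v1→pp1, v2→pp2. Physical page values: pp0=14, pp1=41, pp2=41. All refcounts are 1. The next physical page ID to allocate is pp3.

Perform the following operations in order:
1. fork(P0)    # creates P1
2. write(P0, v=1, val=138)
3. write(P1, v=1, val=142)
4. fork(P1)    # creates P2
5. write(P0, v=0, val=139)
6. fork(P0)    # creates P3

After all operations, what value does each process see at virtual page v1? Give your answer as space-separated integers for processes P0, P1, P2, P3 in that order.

Answer: 138 142 142 138

Derivation:
Op 1: fork(P0) -> P1. 3 ppages; refcounts: pp0:2 pp1:2 pp2:2
Op 2: write(P0, v1, 138). refcount(pp1)=2>1 -> COPY to pp3. 4 ppages; refcounts: pp0:2 pp1:1 pp2:2 pp3:1
Op 3: write(P1, v1, 142). refcount(pp1)=1 -> write in place. 4 ppages; refcounts: pp0:2 pp1:1 pp2:2 pp3:1
Op 4: fork(P1) -> P2. 4 ppages; refcounts: pp0:3 pp1:2 pp2:3 pp3:1
Op 5: write(P0, v0, 139). refcount(pp0)=3>1 -> COPY to pp4. 5 ppages; refcounts: pp0:2 pp1:2 pp2:3 pp3:1 pp4:1
Op 6: fork(P0) -> P3. 5 ppages; refcounts: pp0:2 pp1:2 pp2:4 pp3:2 pp4:2
P0: v1 -> pp3 = 138
P1: v1 -> pp1 = 142
P2: v1 -> pp1 = 142
P3: v1 -> pp3 = 138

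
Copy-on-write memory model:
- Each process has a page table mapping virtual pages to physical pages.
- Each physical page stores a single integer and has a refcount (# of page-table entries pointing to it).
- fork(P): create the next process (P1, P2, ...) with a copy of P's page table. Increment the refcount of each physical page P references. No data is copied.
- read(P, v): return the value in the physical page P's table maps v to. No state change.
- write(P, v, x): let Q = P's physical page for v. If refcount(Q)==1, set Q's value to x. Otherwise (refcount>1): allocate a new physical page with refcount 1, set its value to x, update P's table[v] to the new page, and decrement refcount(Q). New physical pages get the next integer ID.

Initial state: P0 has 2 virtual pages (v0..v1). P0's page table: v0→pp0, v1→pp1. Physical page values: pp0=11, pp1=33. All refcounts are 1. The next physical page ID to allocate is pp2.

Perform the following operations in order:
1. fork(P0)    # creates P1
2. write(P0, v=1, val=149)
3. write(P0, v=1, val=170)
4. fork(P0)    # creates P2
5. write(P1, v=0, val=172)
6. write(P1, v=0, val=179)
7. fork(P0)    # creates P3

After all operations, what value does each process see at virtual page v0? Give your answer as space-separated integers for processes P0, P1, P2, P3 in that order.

Answer: 11 179 11 11

Derivation:
Op 1: fork(P0) -> P1. 2 ppages; refcounts: pp0:2 pp1:2
Op 2: write(P0, v1, 149). refcount(pp1)=2>1 -> COPY to pp2. 3 ppages; refcounts: pp0:2 pp1:1 pp2:1
Op 3: write(P0, v1, 170). refcount(pp2)=1 -> write in place. 3 ppages; refcounts: pp0:2 pp1:1 pp2:1
Op 4: fork(P0) -> P2. 3 ppages; refcounts: pp0:3 pp1:1 pp2:2
Op 5: write(P1, v0, 172). refcount(pp0)=3>1 -> COPY to pp3. 4 ppages; refcounts: pp0:2 pp1:1 pp2:2 pp3:1
Op 6: write(P1, v0, 179). refcount(pp3)=1 -> write in place. 4 ppages; refcounts: pp0:2 pp1:1 pp2:2 pp3:1
Op 7: fork(P0) -> P3. 4 ppages; refcounts: pp0:3 pp1:1 pp2:3 pp3:1
P0: v0 -> pp0 = 11
P1: v0 -> pp3 = 179
P2: v0 -> pp0 = 11
P3: v0 -> pp0 = 11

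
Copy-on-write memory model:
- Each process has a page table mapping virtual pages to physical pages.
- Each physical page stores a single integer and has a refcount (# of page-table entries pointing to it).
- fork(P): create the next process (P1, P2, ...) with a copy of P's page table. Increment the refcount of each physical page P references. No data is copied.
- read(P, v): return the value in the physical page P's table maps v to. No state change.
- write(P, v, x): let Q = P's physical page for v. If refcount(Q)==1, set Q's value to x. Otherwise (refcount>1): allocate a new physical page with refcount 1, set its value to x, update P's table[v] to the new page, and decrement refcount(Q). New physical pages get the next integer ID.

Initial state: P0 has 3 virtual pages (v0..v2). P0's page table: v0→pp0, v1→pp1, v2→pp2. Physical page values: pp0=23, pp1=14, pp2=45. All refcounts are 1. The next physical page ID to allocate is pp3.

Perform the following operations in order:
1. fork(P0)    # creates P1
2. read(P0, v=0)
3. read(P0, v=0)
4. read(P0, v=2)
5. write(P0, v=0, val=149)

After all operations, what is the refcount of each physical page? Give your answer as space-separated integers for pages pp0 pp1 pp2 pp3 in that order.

Answer: 1 2 2 1

Derivation:
Op 1: fork(P0) -> P1. 3 ppages; refcounts: pp0:2 pp1:2 pp2:2
Op 2: read(P0, v0) -> 23. No state change.
Op 3: read(P0, v0) -> 23. No state change.
Op 4: read(P0, v2) -> 45. No state change.
Op 5: write(P0, v0, 149). refcount(pp0)=2>1 -> COPY to pp3. 4 ppages; refcounts: pp0:1 pp1:2 pp2:2 pp3:1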